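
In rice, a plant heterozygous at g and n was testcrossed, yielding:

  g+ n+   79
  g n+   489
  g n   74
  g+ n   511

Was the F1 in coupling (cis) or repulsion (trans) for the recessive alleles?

The two most frequent classes are g+ n (511) and g n+ (489); these are the parental (non-recombinant) types.
So the F1 carried g+ n on one chromosome and g n+ on the other — the recessive alleles are on opposite chromosomes (trans / repulsion).

trans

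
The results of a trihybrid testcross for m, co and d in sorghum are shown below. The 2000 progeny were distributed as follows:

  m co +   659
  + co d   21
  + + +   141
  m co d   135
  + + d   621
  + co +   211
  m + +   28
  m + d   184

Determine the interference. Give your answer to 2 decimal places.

0.32

The two most frequent reciprocal classes, + + d and m co +, are the parental types, so the F1 was + + d / m co +.
The two rarest classes, + co d and m + +, are the double crossovers. Comparing them with the parentals, only the co allele has switched, so co is the middle locus and the order is m – co – d.
m–co: (395 + 49)/2000 = 0.2220; co–d: (276 + 49)/2000 = 0.1625.
Expected DCO frequency = 0.2220 × 0.1625 ≈ 0.03608; observed = 49/2000 ≈ 0.02450.
Coefficient of coincidence = 0.02450/0.03608 ≈ 0.68; interference = 1 − 0.68 = 0.32.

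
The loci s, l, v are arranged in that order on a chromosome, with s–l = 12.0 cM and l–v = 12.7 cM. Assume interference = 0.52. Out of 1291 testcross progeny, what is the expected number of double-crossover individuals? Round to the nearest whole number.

Map distances give recombination frequencies of 0.120 and 0.127 for the two intervals.
With interference 0.52 (so coincidence = 0.48), expected double-crossover frequency = 0.120 × 0.127 × 0.48 = 0.00732.
Expected number = 0.00732 × 1291 = 9.44 ≈ 9.

9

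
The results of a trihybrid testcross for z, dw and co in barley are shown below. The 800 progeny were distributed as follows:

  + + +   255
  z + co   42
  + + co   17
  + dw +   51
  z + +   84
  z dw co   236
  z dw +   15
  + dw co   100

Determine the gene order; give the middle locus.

The two most frequent reciprocal classes, + + + and z dw co, are the parental types, so the F1 was + + + / z dw co.
The two rarest classes, + + co and z dw +, are the double crossovers. Comparing them with the parentals, only the co allele has switched, so co is the middle locus and the order is dw – co – z.

co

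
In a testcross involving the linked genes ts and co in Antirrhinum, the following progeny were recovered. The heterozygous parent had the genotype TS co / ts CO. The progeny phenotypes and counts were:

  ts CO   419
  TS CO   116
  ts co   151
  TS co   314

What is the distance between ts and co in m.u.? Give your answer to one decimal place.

The recombinant classes are TS CO and ts co: 116 + 151 = 267.
Recombination frequency = 267/1000 = 0.2670 ≈ 26.7%, i.e. 26.7 m.u.

26.7 m.u.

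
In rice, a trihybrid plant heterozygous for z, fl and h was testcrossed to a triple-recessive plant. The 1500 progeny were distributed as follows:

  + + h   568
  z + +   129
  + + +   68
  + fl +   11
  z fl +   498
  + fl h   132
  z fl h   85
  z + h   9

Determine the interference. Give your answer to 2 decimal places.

The two most frequent reciprocal classes, + + h and z fl +, are the parental types, so the F1 was + + h / z fl +.
The two rarest classes, z + h and + fl +, are the double crossovers. Comparing them with the parentals, only the z allele has switched, so z is the middle locus and the order is h – z – fl.
h–z: (153 + 20)/1500 = 0.1153; z–fl: (261 + 20)/1500 = 0.1873.
Expected DCO frequency = 0.1153 × 0.1873 ≈ 0.02160; observed = 20/1500 ≈ 0.01333.
Coefficient of coincidence = 0.01333/0.02160 ≈ 0.62; interference = 1 − 0.62 = 0.38.

0.38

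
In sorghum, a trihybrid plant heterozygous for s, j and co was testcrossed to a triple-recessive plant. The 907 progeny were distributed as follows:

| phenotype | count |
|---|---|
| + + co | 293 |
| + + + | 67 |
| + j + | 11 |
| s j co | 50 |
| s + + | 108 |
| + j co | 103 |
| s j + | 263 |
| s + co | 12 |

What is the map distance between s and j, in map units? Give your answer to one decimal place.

The two most frequent reciprocal classes, + + co and s j +, are the parental types, so the F1 was + + co / s j +.
The two rarest classes, s + co and + j +, are the double crossovers. Comparing them with the parentals, only the s allele has switched, so s is the middle locus and the order is co – s – j.
Crossovers in the s–j interval produce the single-crossover classes + j co and s + + (103 + 108 = 211) plus the double crossovers (23).
RF(s–j) = (211 + 23) / 907 = 234/907 = 0.2580 → 25.8 map units.

25.8 map units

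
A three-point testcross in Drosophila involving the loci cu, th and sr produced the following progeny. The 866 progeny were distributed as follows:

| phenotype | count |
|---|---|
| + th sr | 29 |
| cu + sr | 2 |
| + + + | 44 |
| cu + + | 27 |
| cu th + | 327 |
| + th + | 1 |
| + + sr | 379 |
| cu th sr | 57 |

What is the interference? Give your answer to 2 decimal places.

The two most frequent reciprocal classes, + + sr and cu th +, are the parental types, so the F1 was + + sr / cu th +.
The two rarest classes, cu + sr and + th +, are the double crossovers. Comparing them with the parentals, only the cu allele has switched, so cu is the middle locus and the order is sr – cu – th.
sr–cu: (101 + 3)/866 = 0.1201; cu–th: (56 + 3)/866 = 0.0681.
Expected DCO frequency = 0.1201 × 0.0681 ≈ 0.00818; observed = 3/866 ≈ 0.00346.
Coefficient of coincidence = 0.00346/0.00818 ≈ 0.42; interference = 1 − 0.42 = 0.58.

0.58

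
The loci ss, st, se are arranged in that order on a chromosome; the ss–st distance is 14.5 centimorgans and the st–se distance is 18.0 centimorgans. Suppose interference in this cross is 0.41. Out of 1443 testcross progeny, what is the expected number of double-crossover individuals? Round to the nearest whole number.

22

Map distances give recombination frequencies of 0.145 and 0.180 for the two intervals.
With interference 0.41 (so coincidence = 0.59), expected double-crossover frequency = 0.145 × 0.180 × 0.59 = 0.01540.
Expected number = 0.01540 × 1443 = 22.22 ≈ 22.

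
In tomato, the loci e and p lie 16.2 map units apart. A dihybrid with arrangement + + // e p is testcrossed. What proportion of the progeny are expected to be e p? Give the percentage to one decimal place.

A map distance of 16.2 map units corresponds to a recombination frequency of 0.162.
The F1 is + + / e p, so e p is a parental gamete class with expected frequency (1 − r)/2 = 0.838/2 = 0.4190.
That is 0.4190 = 41.9% of the progeny.

41.9%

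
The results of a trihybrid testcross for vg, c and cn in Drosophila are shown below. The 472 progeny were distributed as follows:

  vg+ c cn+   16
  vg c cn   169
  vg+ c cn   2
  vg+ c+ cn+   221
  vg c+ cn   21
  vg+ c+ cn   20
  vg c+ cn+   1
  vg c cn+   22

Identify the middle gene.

The two most frequent reciprocal classes, vg+ c+ cn+ and vg c cn, are the parental types, so the F1 was vg+ c+ cn+ / vg c cn.
The two rarest classes, vg c+ cn+ and vg+ c cn, are the double crossovers. Comparing them with the parentals, only the vg allele has switched, so vg is the middle locus and the order is c – vg – cn.

vg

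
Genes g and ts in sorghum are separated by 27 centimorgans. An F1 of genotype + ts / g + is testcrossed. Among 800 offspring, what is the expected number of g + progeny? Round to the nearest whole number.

292

A map distance of 27 centimorgans corresponds to a recombination frequency of 0.270.
The F1 is + ts / g +, so g + is a parental gamete class with expected frequency (1 − r)/2 = 0.730/2 = 0.3650.
Expected number = 0.3650 × 800 = 292.00 ≈ 292.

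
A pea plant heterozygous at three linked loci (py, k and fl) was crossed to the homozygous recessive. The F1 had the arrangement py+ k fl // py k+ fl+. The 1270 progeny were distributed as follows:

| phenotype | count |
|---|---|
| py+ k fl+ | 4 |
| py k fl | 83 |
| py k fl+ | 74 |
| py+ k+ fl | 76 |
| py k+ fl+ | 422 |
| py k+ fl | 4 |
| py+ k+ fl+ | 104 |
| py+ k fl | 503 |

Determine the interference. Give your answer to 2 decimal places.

The two rarest classes, py+ k fl+ and py k+ fl, are the double crossovers. Comparing them with the parentals, only the fl allele has switched, so fl is the middle locus and the order is k – fl – py.
k–fl: (150 + 8)/1270 = 0.1244; fl–py: (187 + 8)/1270 = 0.1535.
Expected DCO frequency = 0.1244 × 0.1535 ≈ 0.01910; observed = 8/1270 ≈ 0.00630.
Coefficient of coincidence = 0.00630/0.01910 ≈ 0.33; interference = 1 − 0.33 = 0.67.

0.67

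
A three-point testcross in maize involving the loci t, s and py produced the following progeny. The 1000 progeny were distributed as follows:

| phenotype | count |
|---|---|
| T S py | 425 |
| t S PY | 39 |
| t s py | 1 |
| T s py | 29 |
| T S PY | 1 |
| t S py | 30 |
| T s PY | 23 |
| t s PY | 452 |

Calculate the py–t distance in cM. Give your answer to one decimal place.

The two most frequent reciprocal classes, t s PY and T S py, are the parental types, so the F1 was t s PY / T S py.
The two rarest classes, t s py and T S PY, are the double crossovers. Comparing them with the parentals, only the py allele has switched, so py is the middle locus and the order is s – py – t.
Crossovers in the py–t interval produce the single-crossover classes T s PY and t S py (23 + 30 = 53) plus the double crossovers (2).
RF(py–t) = (53 + 2) / 1000 = 55/1000 = 0.0550 → 5.5 cM.

5.5 cM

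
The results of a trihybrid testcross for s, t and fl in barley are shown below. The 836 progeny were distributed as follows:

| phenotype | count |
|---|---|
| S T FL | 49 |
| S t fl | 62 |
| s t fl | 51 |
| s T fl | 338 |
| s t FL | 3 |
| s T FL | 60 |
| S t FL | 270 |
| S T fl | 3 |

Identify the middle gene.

The two most frequent reciprocal classes, s T fl and S t FL, are the parental types, so the F1 was s T fl / S t FL.
The two rarest classes, S T fl and s t FL, are the double crossovers. Comparing them with the parentals, only the s allele has switched, so s is the middle locus and the order is fl – s – t.

s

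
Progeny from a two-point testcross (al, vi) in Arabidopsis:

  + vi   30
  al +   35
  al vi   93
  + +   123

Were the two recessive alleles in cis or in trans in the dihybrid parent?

cis

The two most frequent classes are + + (123) and al vi (93); these are the parental (non-recombinant) types.
So the F1 carried + + on one chromosome and al vi on the other — the recessive alleles are on the same chromosome (cis / coupling).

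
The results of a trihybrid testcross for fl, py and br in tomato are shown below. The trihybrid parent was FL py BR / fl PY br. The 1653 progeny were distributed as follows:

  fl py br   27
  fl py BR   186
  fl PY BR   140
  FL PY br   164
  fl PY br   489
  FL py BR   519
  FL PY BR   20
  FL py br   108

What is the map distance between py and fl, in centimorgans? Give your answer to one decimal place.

24.0 centimorgans

The two rarest classes, FL PY BR and fl py br, are the double crossovers. Comparing them with the parentals, only the py allele has switched, so py is the middle locus and the order is br – py – fl.
Crossovers in the py–fl interval produce the single-crossover classes fl py BR and FL PY br (186 + 164 = 350) plus the double crossovers (47).
RF(py–fl) = (350 + 47) / 1653 = 397/1653 = 0.2402 → 24.0 centimorgans.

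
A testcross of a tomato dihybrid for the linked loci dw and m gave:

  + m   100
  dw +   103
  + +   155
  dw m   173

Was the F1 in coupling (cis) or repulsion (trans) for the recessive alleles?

cis

The two most frequent classes are + + (155) and dw m (173); these are the parental (non-recombinant) types.
So the F1 carried + + on one chromosome and dw m on the other — the recessive alleles are on the same chromosome (cis / coupling).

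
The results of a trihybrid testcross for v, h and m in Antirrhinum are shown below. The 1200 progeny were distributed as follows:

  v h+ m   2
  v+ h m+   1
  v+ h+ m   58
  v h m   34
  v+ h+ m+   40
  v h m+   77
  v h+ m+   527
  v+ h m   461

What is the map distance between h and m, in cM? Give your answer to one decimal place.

The two most frequent reciprocal classes, v h+ m+ and v+ h m, are the parental types, so the F1 was v h+ m+ / v+ h m.
The two rarest classes, v h+ m and v+ h m+, are the double crossovers. Comparing them with the parentals, only the m allele has switched, so m is the middle locus and the order is h – m – v.
Crossovers in the h–m interval produce the single-crossover classes v h m+ and v+ h+ m (77 + 58 = 135) plus the double crossovers (3).
RF(h–m) = (135 + 3) / 1200 = 138/1200 = 0.1150 → 11.5 cM.

11.5 cM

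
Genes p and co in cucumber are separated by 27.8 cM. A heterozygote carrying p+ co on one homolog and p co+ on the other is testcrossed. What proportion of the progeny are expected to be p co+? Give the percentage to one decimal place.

36.1%

A map distance of 27.8 cM corresponds to a recombination frequency of 0.278.
The F1 is p+ co / p co+, so p co+ is a parental gamete class with expected frequency (1 − r)/2 = 0.722/2 = 0.3610.
That is 0.3610 = 36.1% of the progeny.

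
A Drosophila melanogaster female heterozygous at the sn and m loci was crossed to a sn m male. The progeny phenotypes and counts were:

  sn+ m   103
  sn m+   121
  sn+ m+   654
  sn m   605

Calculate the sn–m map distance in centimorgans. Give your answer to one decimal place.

The two most frequent classes, sn+ m+ (654) and sn m (605), are the parental types, so the F1 was sn+ m+ / sn m.
The recombinant classes are sn+ m and sn m+: 103 + 121 = 224.
Recombination frequency = 224/1483 = 0.1510 ≈ 15.1%, i.e. 15.1 centimorgans.

15.1 centimorgans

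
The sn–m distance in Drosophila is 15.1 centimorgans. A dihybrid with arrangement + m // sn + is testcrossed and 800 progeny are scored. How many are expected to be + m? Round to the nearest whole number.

340

A map distance of 15.1 centimorgans corresponds to a recombination frequency of 0.151.
The F1 is + m / sn +, so + m is a parental gamete class with expected frequency (1 − r)/2 = 0.849/2 = 0.4245.
Expected number = 0.4245 × 800 = 339.60 ≈ 340.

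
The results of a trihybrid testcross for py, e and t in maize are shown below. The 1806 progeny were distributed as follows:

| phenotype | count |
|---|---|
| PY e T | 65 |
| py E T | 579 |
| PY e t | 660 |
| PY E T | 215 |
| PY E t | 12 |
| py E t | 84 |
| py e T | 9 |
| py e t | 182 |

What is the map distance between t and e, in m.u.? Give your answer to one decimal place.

9.4 m.u.

The two most frequent reciprocal classes, py E T and PY e t, are the parental types, so the F1 was py E T / PY e t.
The two rarest classes, py e T and PY E t, are the double crossovers. Comparing them with the parentals, only the e allele has switched, so e is the middle locus and the order is py – e – t.
Crossovers in the e–t interval produce the single-crossover classes py E t and PY e T (84 + 65 = 149) plus the double crossovers (21).
RF(e–t) = (149 + 21) / 1806 = 170/1806 = 0.0941 → 9.4 m.u.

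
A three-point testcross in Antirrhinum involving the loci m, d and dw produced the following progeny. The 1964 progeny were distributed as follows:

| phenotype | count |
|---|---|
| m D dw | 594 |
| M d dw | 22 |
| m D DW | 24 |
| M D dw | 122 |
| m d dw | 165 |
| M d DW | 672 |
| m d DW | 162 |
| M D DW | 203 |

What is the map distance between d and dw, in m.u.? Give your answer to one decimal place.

The two most frequent reciprocal classes, m D dw and M d DW, are the parental types, so the F1 was m D dw / M d DW.
The two rarest classes, m D DW and M d dw, are the double crossovers. Comparing them with the parentals, only the dw allele has switched, so dw is the middle locus and the order is d – dw – m.
Crossovers in the d–dw interval produce the single-crossover classes m d dw and M D DW (165 + 203 = 368) plus the double crossovers (46).
RF(d–dw) = (368 + 46) / 1964 = 414/1964 = 0.2108 → 21.1 m.u.

21.1 m.u.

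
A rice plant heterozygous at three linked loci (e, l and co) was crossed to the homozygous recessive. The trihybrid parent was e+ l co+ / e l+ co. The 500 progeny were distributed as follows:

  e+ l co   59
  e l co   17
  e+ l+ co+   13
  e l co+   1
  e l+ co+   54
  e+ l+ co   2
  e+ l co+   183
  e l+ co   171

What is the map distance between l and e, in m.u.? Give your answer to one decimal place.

The two rarest classes, e l co+ and e+ l+ co, are the double crossovers. Comparing them with the parentals, only the e allele has switched, so e is the middle locus and the order is l – e – co.
Crossovers in the l–e interval produce the single-crossover classes e+ l+ co+ and e l co (13 + 17 = 30) plus the double crossovers (3).
RF(l–e) = (30 + 3) / 500 = 33/500 = 0.0660 → 6.6 m.u.

6.6 m.u.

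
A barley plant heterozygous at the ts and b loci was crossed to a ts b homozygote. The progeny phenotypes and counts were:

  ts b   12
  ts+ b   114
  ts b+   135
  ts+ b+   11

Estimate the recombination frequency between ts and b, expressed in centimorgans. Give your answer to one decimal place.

The two most frequent classes, ts+ b (114) and ts b+ (135), are the parental types, so the F1 was ts+ b / ts b+.
The recombinant classes are ts+ b+ and ts b: 11 + 12 = 23.
Recombination frequency = 23/272 = 0.0846 ≈ 8.5%, i.e. 8.5 centimorgans.

8.5 centimorgans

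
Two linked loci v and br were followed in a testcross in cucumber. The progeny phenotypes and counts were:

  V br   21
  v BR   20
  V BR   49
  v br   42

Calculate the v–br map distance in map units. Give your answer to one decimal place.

31.1 map units

The two most frequent classes, V BR (49) and v br (42), are the parental types, so the F1 was V BR / v br.
The recombinant classes are V br and v BR: 21 + 20 = 41.
Recombination frequency = 41/132 = 0.3106 ≈ 31.1%, i.e. 31.1 map units.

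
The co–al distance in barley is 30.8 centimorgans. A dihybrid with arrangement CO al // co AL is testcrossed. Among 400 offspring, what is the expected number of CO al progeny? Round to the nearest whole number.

138

A map distance of 30.8 centimorgans corresponds to a recombination frequency of 0.308.
The F1 is CO al / co AL, so CO al is a parental gamete class with expected frequency (1 − r)/2 = 0.692/2 = 0.3460.
Expected number = 0.3460 × 400 = 138.40 ≈ 138.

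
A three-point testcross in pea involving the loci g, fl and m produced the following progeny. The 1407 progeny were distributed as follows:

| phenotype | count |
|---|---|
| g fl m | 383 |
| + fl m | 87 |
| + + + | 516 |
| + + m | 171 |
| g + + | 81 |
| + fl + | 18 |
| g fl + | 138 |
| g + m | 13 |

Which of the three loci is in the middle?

The two most frequent reciprocal classes, + + + and g fl m, are the parental types, so the F1 was + + + / g fl m.
The two rarest classes, + fl + and g + m, are the double crossovers. Comparing them with the parentals, only the fl allele has switched, so fl is the middle locus and the order is g – fl – m.

fl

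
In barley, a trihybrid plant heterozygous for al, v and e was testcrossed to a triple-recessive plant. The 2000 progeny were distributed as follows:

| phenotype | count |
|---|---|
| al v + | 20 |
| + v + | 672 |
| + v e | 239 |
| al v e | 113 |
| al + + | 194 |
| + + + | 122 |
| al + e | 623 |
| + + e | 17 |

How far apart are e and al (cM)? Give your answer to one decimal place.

The two most frequent reciprocal classes, + v + and al + e, are the parental types, so the F1 was + v + / al + e.
The two rarest classes, al v + and + + e, are the double crossovers. Comparing them with the parentals, only the al allele has switched, so al is the middle locus and the order is v – al – e.
Crossovers in the al–e interval produce the single-crossover classes + v e and al + + (239 + 194 = 433) plus the double crossovers (37).
RF(al–e) = (433 + 37) / 2000 = 470/2000 = 0.2350 → 23.5 cM.

23.5 cM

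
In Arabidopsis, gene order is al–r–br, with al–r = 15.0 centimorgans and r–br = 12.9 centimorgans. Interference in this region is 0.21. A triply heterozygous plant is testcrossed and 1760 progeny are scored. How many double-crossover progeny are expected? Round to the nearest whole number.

Map distances give recombination frequencies of 0.150 and 0.129 for the two intervals.
With interference 0.21 (so coincidence = 0.79), expected double-crossover frequency = 0.150 × 0.129 × 0.79 = 0.01529.
Expected number = 0.01529 × 1760 = 26.90 ≈ 27.

27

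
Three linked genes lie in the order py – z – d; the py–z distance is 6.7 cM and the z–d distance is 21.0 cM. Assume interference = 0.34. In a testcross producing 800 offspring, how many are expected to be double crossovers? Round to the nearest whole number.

7

Map distances give recombination frequencies of 0.067 and 0.210 for the two intervals.
With interference 0.34 (so coincidence = 0.66), expected double-crossover frequency = 0.067 × 0.210 × 0.66 = 0.00929.
Expected number = 0.00929 × 800 = 7.43 ≈ 7.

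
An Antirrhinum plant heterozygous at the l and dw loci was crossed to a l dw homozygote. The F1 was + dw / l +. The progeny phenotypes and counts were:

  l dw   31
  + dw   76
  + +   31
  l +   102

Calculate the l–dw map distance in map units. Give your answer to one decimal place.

25.8 map units

The recombinant classes are + + and l dw: 31 + 31 = 62.
Recombination frequency = 62/240 = 0.2583 ≈ 25.8%, i.e. 25.8 map units.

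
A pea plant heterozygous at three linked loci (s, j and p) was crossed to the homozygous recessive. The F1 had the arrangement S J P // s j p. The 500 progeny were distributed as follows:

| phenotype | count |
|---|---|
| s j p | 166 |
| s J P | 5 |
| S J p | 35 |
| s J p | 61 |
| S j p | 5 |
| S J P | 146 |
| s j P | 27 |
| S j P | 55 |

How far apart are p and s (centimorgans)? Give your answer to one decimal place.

14.4 centimorgans

The two rarest classes, s J P and S j p, are the double crossovers. Comparing them with the parentals, only the s allele has switched, so s is the middle locus and the order is p – s – j.
Crossovers in the p–s interval produce the single-crossover classes S J p and s j P (35 + 27 = 62) plus the double crossovers (10).
RF(p–s) = (62 + 10) / 500 = 72/500 = 0.1440 → 14.4 centimorgans.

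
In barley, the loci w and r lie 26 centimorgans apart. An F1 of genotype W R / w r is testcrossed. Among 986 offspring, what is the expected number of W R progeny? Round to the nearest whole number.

A map distance of 26 centimorgans corresponds to a recombination frequency of 0.260.
The F1 is W R / w r, so W R is a parental gamete class with expected frequency (1 − r)/2 = 0.740/2 = 0.3700.
Expected number = 0.3700 × 986 = 364.82 ≈ 365.

365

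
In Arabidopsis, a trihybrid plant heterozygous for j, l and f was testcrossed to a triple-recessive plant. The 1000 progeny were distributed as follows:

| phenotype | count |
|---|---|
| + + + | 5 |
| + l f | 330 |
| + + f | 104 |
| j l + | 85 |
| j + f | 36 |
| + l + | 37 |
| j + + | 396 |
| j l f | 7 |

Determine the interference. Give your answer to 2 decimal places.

0.30

The two most frequent reciprocal classes, j + + and + l f, are the parental types, so the F1 was j + + / + l f.
The two rarest classes, + + + and j l f, are the double crossovers. Comparing them with the parentals, only the j allele has switched, so j is the middle locus and the order is l – j – f.
l–j: (189 + 12)/1000 = 0.2010; j–f: (73 + 12)/1000 = 0.0850.
Expected DCO frequency = 0.2010 × 0.0850 ≈ 0.01709; observed = 12/1000 ≈ 0.01200.
Coefficient of coincidence = 0.01200/0.01709 ≈ 0.70; interference = 1 − 0.70 = 0.30.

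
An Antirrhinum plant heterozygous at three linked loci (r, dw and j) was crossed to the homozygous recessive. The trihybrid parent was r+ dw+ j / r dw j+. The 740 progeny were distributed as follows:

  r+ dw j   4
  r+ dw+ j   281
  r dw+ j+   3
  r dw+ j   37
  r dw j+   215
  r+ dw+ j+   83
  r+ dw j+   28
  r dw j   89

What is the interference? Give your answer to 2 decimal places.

0.60

The two rarest classes, r+ dw j and r dw+ j+, are the double crossovers. Comparing them with the parentals, only the dw allele has switched, so dw is the middle locus and the order is j – dw – r.
j–dw: (172 + 7)/740 = 0.2419; dw–r: (65 + 7)/740 = 0.0973.
Expected DCO frequency = 0.2419 × 0.0973 ≈ 0.02354; observed = 7/740 ≈ 0.00946.
Coefficient of coincidence = 0.00946/0.02354 ≈ 0.40; interference = 1 − 0.40 = 0.60.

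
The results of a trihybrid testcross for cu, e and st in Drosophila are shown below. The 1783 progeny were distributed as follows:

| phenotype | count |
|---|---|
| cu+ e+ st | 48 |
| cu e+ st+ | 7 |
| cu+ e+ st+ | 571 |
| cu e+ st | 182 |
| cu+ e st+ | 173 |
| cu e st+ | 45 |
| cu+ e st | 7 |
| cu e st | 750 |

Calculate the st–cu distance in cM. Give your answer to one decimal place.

6.0 cM

The two most frequent reciprocal classes, cu e st and cu+ e+ st+, are the parental types, so the F1 was cu e st / cu+ e+ st+.
The two rarest classes, cu+ e st and cu e+ st+, are the double crossovers. Comparing them with the parentals, only the cu allele has switched, so cu is the middle locus and the order is e – cu – st.
Crossovers in the cu–st interval produce the single-crossover classes cu e st+ and cu+ e+ st (45 + 48 = 93) plus the double crossovers (14).
RF(cu–st) = (93 + 14) / 1783 = 107/1783 = 0.0600 → 6.0 cM.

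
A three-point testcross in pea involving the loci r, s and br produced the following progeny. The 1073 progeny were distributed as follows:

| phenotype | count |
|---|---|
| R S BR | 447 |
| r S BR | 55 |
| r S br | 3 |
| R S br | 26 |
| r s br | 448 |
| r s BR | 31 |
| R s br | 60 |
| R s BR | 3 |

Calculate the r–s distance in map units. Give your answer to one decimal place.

11.3 map units

The two most frequent reciprocal classes, r s br and R S BR, are the parental types, so the F1 was r s br / R S BR.
The two rarest classes, r S br and R s BR, are the double crossovers. Comparing them with the parentals, only the s allele has switched, so s is the middle locus and the order is r – s – br.
Crossovers in the r–s interval produce the single-crossover classes R s br and r S BR (60 + 55 = 115) plus the double crossovers (6).
RF(r–s) = (115 + 6) / 1073 = 121/1073 = 0.1128 → 11.3 map units.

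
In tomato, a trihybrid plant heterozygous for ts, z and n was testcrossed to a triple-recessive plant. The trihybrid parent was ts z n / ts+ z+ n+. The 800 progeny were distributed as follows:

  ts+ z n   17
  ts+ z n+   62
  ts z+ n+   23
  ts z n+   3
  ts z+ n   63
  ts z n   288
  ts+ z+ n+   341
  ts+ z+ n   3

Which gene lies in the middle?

n

The two rarest classes, ts z n+ and ts+ z+ n, are the double crossovers. Comparing them with the parentals, only the n allele has switched, so n is the middle locus and the order is ts – n – z.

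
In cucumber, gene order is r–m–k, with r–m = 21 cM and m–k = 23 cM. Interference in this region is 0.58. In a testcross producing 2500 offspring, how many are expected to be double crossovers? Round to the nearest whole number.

51

Map distances give recombination frequencies of 0.210 and 0.230 for the two intervals.
With interference 0.58 (so coincidence = 0.42), expected double-crossover frequency = 0.210 × 0.230 × 0.42 = 0.02029.
Expected number = 0.02029 × 2500 = 50.72 ≈ 51.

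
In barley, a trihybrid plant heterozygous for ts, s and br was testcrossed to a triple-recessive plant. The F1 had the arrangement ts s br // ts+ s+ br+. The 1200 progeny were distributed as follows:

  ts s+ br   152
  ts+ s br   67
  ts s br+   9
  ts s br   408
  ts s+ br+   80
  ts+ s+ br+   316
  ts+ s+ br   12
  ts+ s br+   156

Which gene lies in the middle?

The two rarest classes, ts s br+ and ts+ s+ br, are the double crossovers. Comparing them with the parentals, only the br allele has switched, so br is the middle locus and the order is ts – br – s.

br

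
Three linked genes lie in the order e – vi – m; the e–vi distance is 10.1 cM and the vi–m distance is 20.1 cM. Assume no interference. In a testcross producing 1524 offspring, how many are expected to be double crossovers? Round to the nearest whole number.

Map distances give recombination frequencies of 0.101 and 0.201 for the two intervals.
With no interference, expected double-crossover frequency = 0.101 × 0.201 = 0.02030.
Expected number = 0.02030 × 1524 = 30.94 ≈ 31.

31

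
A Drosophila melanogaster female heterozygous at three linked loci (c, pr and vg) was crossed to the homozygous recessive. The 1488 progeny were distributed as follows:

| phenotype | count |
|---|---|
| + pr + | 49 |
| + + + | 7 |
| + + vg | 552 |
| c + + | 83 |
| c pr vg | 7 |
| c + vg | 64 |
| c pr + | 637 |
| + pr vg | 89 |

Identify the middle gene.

The two most frequent reciprocal classes, c pr + and + + vg, are the parental types, so the F1 was c pr + / + + vg.
The two rarest classes, c pr vg and + + +, are the double crossovers. Comparing them with the parentals, only the vg allele has switched, so vg is the middle locus and the order is pr – vg – c.

vg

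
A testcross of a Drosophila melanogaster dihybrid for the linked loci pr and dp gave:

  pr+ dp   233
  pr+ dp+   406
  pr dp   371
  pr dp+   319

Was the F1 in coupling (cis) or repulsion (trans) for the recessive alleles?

The two most frequent classes are pr+ dp+ (406) and pr dp (371); these are the parental (non-recombinant) types.
So the F1 carried pr+ dp+ on one chromosome and pr dp on the other — the recessive alleles are on the same chromosome (cis / coupling).

cis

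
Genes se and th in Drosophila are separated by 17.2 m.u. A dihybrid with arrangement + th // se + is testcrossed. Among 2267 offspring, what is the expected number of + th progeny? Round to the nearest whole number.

A map distance of 17.2 m.u. corresponds to a recombination frequency of 0.172.
The F1 is + th / se +, so + th is a parental gamete class with expected frequency (1 − r)/2 = 0.828/2 = 0.4140.
Expected number = 0.4140 × 2267 = 938.54 ≈ 939.

939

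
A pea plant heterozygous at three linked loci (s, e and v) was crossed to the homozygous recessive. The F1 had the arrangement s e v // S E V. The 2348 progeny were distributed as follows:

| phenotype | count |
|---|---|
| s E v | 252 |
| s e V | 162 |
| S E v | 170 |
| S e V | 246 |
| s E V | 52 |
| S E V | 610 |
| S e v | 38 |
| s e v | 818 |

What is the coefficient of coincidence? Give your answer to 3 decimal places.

0.852

The two rarest classes, S e v and s E V, are the double crossovers. Comparing them with the parentals, only the s allele has switched, so s is the middle locus and the order is e – s – v.
e–s: (498 + 90)/2348 = 0.2504; s–v: (332 + 90)/2348 = 0.1797.
Expected DCO frequency = 0.2504 × 0.1797 ≈ 0.04500; observed = 90/2348 ≈ 0.03833.
Coefficient of coincidence = 0.03833/0.04500 ≈ 0.852.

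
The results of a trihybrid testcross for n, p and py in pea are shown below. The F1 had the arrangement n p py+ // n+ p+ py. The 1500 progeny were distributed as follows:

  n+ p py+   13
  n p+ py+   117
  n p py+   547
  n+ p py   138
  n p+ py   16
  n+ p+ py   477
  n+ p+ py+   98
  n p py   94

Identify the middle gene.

n

The two rarest classes, n+ p py+ and n p+ py, are the double crossovers. Comparing them with the parentals, only the n allele has switched, so n is the middle locus and the order is py – n – p.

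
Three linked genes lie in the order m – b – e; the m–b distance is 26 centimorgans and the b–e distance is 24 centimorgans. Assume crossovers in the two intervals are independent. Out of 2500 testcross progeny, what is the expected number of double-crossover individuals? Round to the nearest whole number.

Map distances give recombination frequencies of 0.260 and 0.240 for the two intervals.
With no interference, expected double-crossover frequency = 0.260 × 0.240 = 0.06240.
Expected number = 0.06240 × 2500 = 156.00 ≈ 156.

156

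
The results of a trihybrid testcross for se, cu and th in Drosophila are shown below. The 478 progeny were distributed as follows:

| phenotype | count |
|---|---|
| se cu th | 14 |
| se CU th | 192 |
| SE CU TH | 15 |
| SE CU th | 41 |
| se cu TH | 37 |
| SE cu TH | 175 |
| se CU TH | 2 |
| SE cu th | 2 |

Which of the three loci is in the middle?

The two most frequent reciprocal classes, SE cu TH and se CU th, are the parental types, so the F1 was SE cu TH / se CU th.
The two rarest classes, SE cu th and se CU TH, are the double crossovers. Comparing them with the parentals, only the th allele has switched, so th is the middle locus and the order is se – th – cu.

th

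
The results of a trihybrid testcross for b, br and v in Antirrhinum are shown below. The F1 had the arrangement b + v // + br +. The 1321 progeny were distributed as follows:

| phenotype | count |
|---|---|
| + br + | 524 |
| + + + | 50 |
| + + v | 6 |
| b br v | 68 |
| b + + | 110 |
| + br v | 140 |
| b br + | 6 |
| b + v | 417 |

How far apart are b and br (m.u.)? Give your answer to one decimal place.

The two rarest classes, + + v and b br +, are the double crossovers. Comparing them with the parentals, only the b allele has switched, so b is the middle locus and the order is v – b – br.
Crossovers in the b–br interval produce the single-crossover classes b br v and + + + (68 + 50 = 118) plus the double crossovers (12).
RF(b–br) = (118 + 12) / 1321 = 130/1321 = 0.0984 → 9.8 m.u.

9.8 m.u.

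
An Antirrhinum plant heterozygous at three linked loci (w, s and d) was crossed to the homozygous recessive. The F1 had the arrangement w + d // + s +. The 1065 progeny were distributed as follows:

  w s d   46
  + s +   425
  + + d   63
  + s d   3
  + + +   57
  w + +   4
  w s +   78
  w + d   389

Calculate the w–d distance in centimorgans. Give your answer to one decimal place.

13.9 centimorgans

The two rarest classes, w + + and + s d, are the double crossovers. Comparing them with the parentals, only the d allele has switched, so d is the middle locus and the order is s – d – w.
Crossovers in the d–w interval produce the single-crossover classes + + d and w s + (63 + 78 = 141) plus the double crossovers (7).
RF(d–w) = (141 + 7) / 1065 = 148/1065 = 0.1390 → 13.9 centimorgans.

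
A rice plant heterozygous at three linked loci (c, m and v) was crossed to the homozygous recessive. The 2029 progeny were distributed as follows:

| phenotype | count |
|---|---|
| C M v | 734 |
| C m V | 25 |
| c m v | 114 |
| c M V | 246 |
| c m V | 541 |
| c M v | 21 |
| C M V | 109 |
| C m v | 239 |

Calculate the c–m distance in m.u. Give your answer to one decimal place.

The two most frequent reciprocal classes, C M v and c m V, are the parental types, so the F1 was C M v / c m V.
The two rarest classes, c M v and C m V, are the double crossovers. Comparing them with the parentals, only the c allele has switched, so c is the middle locus and the order is v – c – m.
Crossovers in the c–m interval produce the single-crossover classes C m v and c M V (239 + 246 = 485) plus the double crossovers (46).
RF(c–m) = (485 + 46) / 2029 = 531/2029 = 0.2617 → 26.2 m.u.

26.2 m.u.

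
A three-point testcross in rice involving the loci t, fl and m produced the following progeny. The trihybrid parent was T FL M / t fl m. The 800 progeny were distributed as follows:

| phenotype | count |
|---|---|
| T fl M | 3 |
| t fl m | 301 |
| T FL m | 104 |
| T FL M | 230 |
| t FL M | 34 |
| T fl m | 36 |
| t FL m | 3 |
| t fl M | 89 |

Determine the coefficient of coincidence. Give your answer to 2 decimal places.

0.32

The two rarest classes, T fl M and t FL m, are the double crossovers. Comparing them with the parentals, only the fl allele has switched, so fl is the middle locus and the order is t – fl – m.
t–fl: (70 + 6)/800 = 0.0950; fl–m: (193 + 6)/800 = 0.2487.
Expected DCO frequency = 0.0950 × 0.2487 ≈ 0.02363; observed = 6/800 ≈ 0.00750.
Coefficient of coincidence = 0.00750/0.02363 ≈ 0.32.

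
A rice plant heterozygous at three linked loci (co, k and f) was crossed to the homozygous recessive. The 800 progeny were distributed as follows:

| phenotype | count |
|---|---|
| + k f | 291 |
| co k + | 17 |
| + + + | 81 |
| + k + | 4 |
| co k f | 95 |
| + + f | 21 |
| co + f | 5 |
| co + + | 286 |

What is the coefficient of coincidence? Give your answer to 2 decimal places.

0.83

The two most frequent reciprocal classes, co + + and + k f, are the parental types, so the F1 was co + + / + k f.
The two rarest classes, co + f and + k +, are the double crossovers. Comparing them with the parentals, only the f allele has switched, so f is the middle locus and the order is co – f – k.
co–f: (176 + 9)/800 = 0.2313; f–k: (38 + 9)/800 = 0.0587.
Expected DCO frequency = 0.2313 × 0.0587 ≈ 0.01358; observed = 9/800 ≈ 0.01125.
Coefficient of coincidence = 0.01125/0.01358 ≈ 0.83.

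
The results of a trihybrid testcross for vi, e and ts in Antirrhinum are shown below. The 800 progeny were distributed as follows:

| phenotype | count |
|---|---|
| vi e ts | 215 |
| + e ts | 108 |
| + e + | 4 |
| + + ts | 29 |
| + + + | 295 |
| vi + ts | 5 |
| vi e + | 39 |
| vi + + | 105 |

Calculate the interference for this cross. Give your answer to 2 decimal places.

0.58

The two most frequent reciprocal classes, + + + and vi e ts, are the parental types, so the F1 was + + + / vi e ts.
The two rarest classes, + e + and vi + ts, are the double crossovers. Comparing them with the parentals, only the e allele has switched, so e is the middle locus and the order is ts – e – vi.
ts–e: (68 + 9)/800 = 0.0963; e–vi: (213 + 9)/800 = 0.2775.
Expected DCO frequency = 0.0963 × 0.2775 ≈ 0.02672; observed = 9/800 ≈ 0.01125.
Coefficient of coincidence = 0.01125/0.02672 ≈ 0.42; interference = 1 − 0.42 = 0.58.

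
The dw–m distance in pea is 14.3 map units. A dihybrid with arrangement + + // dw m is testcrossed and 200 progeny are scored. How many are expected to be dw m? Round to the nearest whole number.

A map distance of 14.3 map units corresponds to a recombination frequency of 0.143.
The F1 is + + / dw m, so dw m is a parental gamete class with expected frequency (1 − r)/2 = 0.857/2 = 0.4285.
Expected number = 0.4285 × 200 = 85.70 ≈ 86.

86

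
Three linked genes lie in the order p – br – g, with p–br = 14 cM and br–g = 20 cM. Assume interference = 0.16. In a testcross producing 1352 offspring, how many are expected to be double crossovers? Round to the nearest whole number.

Map distances give recombination frequencies of 0.140 and 0.200 for the two intervals.
With interference 0.16 (so coincidence = 0.84), expected double-crossover frequency = 0.140 × 0.200 × 0.84 = 0.02352.
Expected number = 0.02352 × 1352 = 31.80 ≈ 32.

32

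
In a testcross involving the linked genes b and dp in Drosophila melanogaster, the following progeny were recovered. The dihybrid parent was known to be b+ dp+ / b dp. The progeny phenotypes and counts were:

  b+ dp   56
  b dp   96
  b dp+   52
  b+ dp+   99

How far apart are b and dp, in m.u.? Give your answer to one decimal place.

The recombinant classes are b+ dp and b dp+: 56 + 52 = 108.
Recombination frequency = 108/303 = 0.3564 ≈ 35.6%, i.e. 35.6 m.u.

35.6 m.u.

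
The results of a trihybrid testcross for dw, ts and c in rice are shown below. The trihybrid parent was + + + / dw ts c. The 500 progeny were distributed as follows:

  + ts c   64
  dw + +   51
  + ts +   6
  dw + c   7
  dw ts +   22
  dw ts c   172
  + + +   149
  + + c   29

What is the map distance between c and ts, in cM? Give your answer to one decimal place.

The two rarest classes, + ts + and dw + c, are the double crossovers. Comparing them with the parentals, only the ts allele has switched, so ts is the middle locus and the order is c – ts – dw.
Crossovers in the c–ts interval produce the single-crossover classes + + c and dw ts + (29 + 22 = 51) plus the double crossovers (13).
RF(c–ts) = (51 + 13) / 500 = 64/500 = 0.1280 → 12.8 cM.

12.8 cM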